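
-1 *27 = -27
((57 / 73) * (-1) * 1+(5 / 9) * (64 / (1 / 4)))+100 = 158627 / 657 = 241.44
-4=-4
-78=-78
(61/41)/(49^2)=61/98441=0.00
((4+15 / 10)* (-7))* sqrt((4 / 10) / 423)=-77* sqrt(470) / 1410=-1.18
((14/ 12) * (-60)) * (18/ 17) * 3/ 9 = -420/ 17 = -24.71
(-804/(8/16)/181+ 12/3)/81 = -884/14661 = -0.06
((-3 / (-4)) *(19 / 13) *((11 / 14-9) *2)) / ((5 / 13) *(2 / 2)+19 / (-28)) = 6555 / 107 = 61.26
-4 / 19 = -0.21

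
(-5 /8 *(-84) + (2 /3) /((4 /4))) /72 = 0.74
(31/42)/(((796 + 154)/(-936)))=-2418/3325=-0.73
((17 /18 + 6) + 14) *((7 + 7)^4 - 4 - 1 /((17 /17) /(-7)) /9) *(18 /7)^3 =4692043980 /343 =13679428.51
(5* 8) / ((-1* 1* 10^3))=-1 / 25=-0.04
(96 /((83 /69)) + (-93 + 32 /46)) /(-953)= 0.01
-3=-3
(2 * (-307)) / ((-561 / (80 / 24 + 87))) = 166394 / 1683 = 98.87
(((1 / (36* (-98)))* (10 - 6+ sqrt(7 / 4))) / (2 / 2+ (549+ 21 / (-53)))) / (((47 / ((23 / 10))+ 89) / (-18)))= 1219* sqrt(7) / 28740535656+ 1219 / 3592566957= 0.00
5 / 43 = 0.12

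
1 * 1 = 1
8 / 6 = 4 / 3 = 1.33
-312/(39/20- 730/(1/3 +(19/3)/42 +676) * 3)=177292960/731519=242.36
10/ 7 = 1.43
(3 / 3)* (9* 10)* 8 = 720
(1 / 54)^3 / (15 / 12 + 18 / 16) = 1 / 373977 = 0.00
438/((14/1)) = 219/7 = 31.29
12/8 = 3/2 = 1.50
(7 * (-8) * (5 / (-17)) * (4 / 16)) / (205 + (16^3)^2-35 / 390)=0.00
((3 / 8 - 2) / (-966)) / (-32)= -13 / 247296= -0.00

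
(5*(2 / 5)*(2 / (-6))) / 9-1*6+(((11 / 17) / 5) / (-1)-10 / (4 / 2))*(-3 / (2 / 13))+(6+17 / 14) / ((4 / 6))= 6732577 / 64260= 104.77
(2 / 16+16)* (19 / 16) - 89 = -8941 / 128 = -69.85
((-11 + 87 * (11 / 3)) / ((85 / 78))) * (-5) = -24024 / 17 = -1413.18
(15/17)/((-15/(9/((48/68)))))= -3/4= -0.75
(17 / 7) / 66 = 17 / 462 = 0.04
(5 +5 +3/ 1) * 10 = 130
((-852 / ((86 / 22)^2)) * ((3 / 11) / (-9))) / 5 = 3124 / 9245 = 0.34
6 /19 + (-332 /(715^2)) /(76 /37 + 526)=29964825452 /94888983475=0.32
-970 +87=-883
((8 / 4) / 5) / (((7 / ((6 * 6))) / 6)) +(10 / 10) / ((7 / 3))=447 / 35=12.77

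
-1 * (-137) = 137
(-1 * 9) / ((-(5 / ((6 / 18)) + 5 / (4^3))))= 576 / 965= 0.60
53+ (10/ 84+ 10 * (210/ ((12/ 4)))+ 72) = 34655/ 42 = 825.12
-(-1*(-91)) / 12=-7.58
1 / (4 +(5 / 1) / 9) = 9 / 41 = 0.22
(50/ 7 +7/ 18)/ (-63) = -949/ 7938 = -0.12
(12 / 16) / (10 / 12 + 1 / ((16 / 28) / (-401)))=-9 / 8411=-0.00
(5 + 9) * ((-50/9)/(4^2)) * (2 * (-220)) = 19250/9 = 2138.89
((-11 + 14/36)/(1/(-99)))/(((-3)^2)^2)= 2101/162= 12.97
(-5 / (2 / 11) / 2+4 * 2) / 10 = -23 / 40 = -0.58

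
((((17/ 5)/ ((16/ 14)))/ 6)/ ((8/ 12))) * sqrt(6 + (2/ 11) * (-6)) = 357 * sqrt(66)/ 1760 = 1.65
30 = 30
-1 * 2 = -2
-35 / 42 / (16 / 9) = -15 / 32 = -0.47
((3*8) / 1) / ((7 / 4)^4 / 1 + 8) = 2048 / 1483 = 1.38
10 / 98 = 5 / 49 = 0.10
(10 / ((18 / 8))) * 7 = 280 / 9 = 31.11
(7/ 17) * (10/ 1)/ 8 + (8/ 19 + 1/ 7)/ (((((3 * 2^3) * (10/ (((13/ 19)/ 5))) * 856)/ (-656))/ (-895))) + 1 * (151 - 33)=4366239497/ 36772904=118.74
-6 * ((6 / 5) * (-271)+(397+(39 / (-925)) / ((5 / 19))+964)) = -28739004 / 4625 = -6213.84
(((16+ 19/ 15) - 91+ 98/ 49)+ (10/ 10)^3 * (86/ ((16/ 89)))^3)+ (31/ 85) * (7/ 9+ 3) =2522247041743/ 23040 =109472527.85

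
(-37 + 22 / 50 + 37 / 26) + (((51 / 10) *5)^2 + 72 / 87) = 23220963 / 37700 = 615.94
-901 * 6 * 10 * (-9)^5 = 3192188940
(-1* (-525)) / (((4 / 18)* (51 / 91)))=143325 / 34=4215.44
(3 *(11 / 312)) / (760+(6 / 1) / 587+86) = 6457 / 51647232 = 0.00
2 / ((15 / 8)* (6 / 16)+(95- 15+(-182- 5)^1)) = -0.02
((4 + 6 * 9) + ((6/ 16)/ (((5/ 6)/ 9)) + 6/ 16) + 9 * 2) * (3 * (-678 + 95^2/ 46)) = -116247.34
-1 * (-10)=10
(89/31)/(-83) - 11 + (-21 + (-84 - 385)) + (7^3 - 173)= -851752/2573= -331.03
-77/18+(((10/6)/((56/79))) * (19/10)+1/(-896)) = 217/1152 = 0.19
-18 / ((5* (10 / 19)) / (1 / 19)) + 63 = 1566 / 25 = 62.64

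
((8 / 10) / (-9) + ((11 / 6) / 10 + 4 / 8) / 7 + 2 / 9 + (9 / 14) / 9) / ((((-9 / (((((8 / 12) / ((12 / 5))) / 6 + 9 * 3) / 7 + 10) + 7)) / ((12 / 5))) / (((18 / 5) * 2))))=-12.11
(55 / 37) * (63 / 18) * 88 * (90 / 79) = 1524600 / 2923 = 521.59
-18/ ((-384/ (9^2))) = 243/ 64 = 3.80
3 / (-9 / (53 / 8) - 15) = -53 / 289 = -0.18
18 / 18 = 1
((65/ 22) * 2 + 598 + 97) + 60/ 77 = 54030/ 77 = 701.69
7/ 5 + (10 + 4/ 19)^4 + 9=7089119172/ 651605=10879.47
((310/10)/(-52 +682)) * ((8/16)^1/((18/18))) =31/1260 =0.02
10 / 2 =5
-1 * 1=-1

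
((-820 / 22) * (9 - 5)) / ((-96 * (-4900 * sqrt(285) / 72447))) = -52111 * sqrt(285) / 646800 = -1.36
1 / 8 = 0.12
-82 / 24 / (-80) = 41 / 960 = 0.04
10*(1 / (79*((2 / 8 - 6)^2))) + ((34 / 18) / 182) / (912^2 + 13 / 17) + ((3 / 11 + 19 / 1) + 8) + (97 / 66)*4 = 353005830096407993 / 10647026701629318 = 33.16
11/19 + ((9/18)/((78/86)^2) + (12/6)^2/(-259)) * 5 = 53005343/14969682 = 3.54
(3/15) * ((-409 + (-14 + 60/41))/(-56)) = 2469/1640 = 1.51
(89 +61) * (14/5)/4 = 105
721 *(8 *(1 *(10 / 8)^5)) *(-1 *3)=-52807.62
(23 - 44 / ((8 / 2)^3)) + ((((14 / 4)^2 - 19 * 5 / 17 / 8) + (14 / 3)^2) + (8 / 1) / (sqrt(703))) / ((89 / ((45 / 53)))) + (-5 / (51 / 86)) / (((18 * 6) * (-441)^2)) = 360 * sqrt(703) / 3316051 + 457393878024263 / 20211427034064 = 22.63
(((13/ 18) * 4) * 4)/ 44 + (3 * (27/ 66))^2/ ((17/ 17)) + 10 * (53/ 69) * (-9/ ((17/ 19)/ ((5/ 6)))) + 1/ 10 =-532396627/ 8515980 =-62.52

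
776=776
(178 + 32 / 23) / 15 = 4126 / 345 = 11.96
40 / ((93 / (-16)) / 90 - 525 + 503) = -1.81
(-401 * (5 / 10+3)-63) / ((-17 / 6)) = 8799 / 17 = 517.59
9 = 9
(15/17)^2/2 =225/578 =0.39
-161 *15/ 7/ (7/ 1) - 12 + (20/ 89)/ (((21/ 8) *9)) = -1030727/ 16821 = -61.28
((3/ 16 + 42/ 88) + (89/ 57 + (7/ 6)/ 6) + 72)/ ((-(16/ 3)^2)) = -2239763/ 856064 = -2.62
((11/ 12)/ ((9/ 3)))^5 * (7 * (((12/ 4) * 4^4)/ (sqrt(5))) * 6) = 38.42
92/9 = 10.22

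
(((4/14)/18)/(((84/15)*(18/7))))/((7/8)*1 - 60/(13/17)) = -65/4575123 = -0.00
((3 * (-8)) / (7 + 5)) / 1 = -2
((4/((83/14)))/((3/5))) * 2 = 2.25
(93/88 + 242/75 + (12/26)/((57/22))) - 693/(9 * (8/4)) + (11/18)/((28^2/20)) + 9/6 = -3896870693/119819700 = -32.52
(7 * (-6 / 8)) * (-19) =399 / 4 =99.75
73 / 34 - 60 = -1967 / 34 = -57.85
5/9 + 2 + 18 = 185/9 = 20.56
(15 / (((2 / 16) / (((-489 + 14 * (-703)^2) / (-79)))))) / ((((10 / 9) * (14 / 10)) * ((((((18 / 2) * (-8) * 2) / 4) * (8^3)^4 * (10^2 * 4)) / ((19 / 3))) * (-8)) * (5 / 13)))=-1708853939 / 121605986032025600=-0.00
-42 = -42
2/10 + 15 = 15.20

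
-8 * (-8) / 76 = 16 / 19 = 0.84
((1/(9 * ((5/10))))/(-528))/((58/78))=-13/22968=-0.00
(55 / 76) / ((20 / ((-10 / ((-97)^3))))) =55 / 138726296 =0.00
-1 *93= -93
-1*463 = -463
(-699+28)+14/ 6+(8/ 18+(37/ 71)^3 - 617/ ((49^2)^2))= -12405974091230260/ 18569571216399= -668.08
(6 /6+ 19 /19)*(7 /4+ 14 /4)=10.50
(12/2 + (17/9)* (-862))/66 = -7300/297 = -24.58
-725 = -725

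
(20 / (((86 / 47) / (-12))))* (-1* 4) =22560 / 43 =524.65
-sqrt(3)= -1.73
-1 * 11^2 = -121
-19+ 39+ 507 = 527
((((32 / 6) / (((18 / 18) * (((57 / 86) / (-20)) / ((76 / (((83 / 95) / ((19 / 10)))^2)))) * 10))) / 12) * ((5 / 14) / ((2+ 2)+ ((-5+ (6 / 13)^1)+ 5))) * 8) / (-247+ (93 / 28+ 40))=46623640960 / 30762478161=1.52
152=152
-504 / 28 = -18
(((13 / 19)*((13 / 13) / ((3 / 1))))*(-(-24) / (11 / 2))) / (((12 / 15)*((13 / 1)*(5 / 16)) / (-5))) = -320 / 209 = -1.53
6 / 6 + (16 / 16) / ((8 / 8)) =2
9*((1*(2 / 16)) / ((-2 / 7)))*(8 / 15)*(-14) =147 / 5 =29.40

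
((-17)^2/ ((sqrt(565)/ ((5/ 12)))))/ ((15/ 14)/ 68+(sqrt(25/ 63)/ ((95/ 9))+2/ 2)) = -177732688 * sqrt(3955)/ 38013412553+24010902034 * sqrt(565)/ 114040237659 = 4.71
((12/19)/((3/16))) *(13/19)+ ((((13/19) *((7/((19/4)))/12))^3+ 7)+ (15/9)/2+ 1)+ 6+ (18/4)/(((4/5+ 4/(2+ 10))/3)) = 627316071911/21594059379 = 29.05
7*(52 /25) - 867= -21311 /25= -852.44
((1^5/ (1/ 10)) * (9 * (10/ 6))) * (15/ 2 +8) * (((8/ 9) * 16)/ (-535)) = -19840/ 321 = -61.81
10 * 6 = 60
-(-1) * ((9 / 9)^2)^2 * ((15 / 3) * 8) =40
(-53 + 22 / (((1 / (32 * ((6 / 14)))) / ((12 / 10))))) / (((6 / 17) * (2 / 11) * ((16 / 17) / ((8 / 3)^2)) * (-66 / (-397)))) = 1241066861 / 5670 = 218883.04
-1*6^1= -6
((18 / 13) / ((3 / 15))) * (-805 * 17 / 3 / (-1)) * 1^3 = 410550 / 13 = 31580.77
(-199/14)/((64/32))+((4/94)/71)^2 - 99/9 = -5645733371/311795932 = -18.11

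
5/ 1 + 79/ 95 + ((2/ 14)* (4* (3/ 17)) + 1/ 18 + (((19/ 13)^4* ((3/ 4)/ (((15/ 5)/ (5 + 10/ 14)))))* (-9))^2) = 4006026373789111171/ 1161951310914030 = 3447.67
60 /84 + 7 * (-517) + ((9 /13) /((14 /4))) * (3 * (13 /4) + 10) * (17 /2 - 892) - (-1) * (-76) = -7145.76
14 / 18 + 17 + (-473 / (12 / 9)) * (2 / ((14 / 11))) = -136001 / 252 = -539.69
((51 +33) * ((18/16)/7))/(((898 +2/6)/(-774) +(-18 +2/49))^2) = 174763349334/4732430422225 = 0.04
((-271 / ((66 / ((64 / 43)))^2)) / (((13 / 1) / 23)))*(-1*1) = 6382592 / 26176293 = 0.24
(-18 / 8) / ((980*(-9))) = 1 / 3920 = 0.00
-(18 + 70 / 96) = -18.73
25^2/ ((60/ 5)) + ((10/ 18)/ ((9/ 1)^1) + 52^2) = 892991/ 324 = 2756.15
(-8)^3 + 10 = -502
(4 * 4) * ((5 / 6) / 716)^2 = 25 / 1153476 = 0.00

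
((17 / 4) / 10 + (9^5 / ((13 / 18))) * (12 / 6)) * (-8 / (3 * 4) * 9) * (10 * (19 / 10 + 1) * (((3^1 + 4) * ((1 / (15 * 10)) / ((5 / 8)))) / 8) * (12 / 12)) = -17261248543 / 65000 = -265557.67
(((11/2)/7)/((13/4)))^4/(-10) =-117128/342874805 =-0.00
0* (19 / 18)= 0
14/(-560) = -1/40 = -0.02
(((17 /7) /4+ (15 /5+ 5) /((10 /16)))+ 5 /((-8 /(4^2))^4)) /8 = 13077 /1120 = 11.68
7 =7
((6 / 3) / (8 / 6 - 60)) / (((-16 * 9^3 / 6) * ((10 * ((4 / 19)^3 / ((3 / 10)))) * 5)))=6859 / 608256000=0.00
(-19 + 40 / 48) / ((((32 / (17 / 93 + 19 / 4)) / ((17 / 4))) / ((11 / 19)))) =-37402805 / 5428224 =-6.89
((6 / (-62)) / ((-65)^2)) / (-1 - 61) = 3 / 8120450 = 0.00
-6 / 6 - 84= -85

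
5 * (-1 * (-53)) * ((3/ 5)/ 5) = 159/ 5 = 31.80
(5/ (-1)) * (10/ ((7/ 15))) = -750/ 7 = -107.14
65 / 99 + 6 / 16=817 / 792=1.03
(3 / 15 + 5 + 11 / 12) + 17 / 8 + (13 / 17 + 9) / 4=21793 / 2040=10.68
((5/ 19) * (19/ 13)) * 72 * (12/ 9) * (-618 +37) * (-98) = 27330240/ 13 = 2102326.15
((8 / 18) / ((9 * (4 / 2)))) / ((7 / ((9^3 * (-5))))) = -90 / 7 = -12.86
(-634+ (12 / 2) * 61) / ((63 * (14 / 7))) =-134 / 63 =-2.13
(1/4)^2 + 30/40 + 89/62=1115/496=2.25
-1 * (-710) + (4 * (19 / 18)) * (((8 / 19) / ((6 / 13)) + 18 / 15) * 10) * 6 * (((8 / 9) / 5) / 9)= 2626478 / 3645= 720.57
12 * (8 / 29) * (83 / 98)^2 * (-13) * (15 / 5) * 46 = -296612784 / 69629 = -4259.90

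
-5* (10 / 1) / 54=-25 / 27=-0.93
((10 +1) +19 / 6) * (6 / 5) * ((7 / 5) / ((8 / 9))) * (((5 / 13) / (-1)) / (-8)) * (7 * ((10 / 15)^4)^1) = 833 / 468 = 1.78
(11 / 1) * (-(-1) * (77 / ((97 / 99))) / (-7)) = -11979 / 97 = -123.49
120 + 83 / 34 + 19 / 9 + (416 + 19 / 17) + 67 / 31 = 5158783 / 9486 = 543.83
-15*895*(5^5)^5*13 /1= -52012503147125244140625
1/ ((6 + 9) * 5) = 1/ 75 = 0.01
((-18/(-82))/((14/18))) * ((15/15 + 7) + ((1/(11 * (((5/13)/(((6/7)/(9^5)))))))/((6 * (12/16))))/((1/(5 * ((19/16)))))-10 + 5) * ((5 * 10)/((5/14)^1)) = 818420375/6904359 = 118.54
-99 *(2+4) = -594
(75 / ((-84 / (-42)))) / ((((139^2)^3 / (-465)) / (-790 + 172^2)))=-502095375 / 7212549413161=-0.00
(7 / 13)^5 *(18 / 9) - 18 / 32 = -2803813 / 5940688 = -0.47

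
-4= -4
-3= -3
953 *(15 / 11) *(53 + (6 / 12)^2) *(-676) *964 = -496052338860 / 11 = -45095667169.09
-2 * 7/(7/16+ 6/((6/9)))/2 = -112/151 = -0.74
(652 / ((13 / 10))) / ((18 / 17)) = 473.68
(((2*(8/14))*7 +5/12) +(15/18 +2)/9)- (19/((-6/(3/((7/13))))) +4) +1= 17671/756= 23.37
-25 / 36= -0.69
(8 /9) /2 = 4 /9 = 0.44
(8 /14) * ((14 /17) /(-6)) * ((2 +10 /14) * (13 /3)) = -988 /1071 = -0.92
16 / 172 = 4 / 43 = 0.09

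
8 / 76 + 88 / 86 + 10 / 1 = 9092 / 817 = 11.13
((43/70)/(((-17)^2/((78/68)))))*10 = 1677/68782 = 0.02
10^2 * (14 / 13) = 1400 / 13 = 107.69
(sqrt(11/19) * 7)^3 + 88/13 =157.87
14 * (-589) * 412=-3397352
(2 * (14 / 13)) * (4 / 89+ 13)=32508 / 1157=28.10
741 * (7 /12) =1729 /4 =432.25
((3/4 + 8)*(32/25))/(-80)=-7/50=-0.14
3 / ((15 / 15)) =3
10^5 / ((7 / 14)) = 200000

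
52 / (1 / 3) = 156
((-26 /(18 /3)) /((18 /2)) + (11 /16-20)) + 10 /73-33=-52.66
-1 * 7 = -7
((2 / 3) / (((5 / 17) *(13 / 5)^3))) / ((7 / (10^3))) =850000 / 46137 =18.42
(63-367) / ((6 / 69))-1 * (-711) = -2785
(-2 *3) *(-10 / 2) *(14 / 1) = 420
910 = 910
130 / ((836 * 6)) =65 / 2508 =0.03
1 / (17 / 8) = 8 / 17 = 0.47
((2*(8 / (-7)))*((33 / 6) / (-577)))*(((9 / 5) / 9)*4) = 352 / 20195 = 0.02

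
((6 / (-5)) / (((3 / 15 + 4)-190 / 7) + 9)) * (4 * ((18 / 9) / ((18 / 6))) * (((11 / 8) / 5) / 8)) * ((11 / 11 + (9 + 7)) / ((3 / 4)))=1309 / 7320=0.18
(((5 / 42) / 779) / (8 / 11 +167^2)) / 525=11 / 1053932991930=0.00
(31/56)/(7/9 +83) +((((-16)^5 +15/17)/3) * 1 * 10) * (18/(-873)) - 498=14949490241429/208882128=71569.03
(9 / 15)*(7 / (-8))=-21 / 40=-0.52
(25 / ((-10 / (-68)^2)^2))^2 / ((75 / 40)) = 228581619826688 / 15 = 15238774655112.53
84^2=7056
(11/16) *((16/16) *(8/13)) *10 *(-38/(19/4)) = -440/13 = -33.85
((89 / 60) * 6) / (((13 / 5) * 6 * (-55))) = -89 / 8580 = -0.01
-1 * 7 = -7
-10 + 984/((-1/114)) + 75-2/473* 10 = -112111.04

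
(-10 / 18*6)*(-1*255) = 850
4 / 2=2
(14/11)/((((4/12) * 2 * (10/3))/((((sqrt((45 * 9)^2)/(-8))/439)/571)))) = -5103/44117744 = -0.00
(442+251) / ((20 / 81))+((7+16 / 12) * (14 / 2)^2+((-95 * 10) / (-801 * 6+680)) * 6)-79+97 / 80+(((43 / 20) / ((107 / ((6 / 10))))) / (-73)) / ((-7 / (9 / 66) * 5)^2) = 4497916686068095973 / 1433106860955000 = 3138.58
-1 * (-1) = 1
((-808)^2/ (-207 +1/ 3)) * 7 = -3427536/ 155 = -22113.14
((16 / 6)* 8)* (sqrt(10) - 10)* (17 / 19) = -130.52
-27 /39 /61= -9 /793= -0.01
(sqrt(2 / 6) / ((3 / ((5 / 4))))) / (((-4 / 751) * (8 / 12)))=-3755 * sqrt(3) / 96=-67.75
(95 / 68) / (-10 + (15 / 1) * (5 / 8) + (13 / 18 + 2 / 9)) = 1710 / 391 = 4.37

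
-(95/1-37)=-58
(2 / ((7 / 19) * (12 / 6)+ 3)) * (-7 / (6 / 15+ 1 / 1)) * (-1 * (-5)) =-950 / 71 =-13.38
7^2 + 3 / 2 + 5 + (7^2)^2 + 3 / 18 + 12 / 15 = 2457.47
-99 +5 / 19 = -1876 / 19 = -98.74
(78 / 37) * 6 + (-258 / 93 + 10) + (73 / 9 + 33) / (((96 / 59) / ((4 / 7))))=29753281 / 867132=34.31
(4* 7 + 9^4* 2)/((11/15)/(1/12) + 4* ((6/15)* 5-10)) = -32875/58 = -566.81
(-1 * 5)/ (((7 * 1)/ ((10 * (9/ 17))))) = -450/ 119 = -3.78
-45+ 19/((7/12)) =-87/7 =-12.43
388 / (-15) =-388 / 15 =-25.87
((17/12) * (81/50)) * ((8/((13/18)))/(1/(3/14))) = 12393/2275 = 5.45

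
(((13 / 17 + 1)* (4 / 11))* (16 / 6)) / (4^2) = 20 / 187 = 0.11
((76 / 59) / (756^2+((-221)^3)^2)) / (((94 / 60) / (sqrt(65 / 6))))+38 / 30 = 380 * sqrt(390) / 323075119636610461+19 / 15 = 1.27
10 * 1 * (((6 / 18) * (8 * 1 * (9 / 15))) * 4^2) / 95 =256 / 95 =2.69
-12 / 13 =-0.92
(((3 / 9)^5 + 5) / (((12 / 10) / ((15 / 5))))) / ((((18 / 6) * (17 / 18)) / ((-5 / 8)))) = -3800 / 1377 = -2.76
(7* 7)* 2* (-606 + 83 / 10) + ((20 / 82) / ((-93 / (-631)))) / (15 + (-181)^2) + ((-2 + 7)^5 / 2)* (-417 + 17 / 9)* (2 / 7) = -1600220103087577 / 6561181620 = -243892.06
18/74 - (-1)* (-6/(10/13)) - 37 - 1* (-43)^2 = -350308/185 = -1893.56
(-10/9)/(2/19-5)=190/837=0.23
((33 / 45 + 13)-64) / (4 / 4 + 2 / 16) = -6032 / 135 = -44.68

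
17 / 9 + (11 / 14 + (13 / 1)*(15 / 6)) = 2216 / 63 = 35.17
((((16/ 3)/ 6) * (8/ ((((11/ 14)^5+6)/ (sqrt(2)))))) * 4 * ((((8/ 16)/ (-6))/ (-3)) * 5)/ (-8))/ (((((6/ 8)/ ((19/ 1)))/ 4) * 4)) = -326996992 * sqrt(2)/ 164656557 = -2.81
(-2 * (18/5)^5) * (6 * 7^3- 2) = -7769903616/3125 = -2486369.16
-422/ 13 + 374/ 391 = -9420/ 299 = -31.51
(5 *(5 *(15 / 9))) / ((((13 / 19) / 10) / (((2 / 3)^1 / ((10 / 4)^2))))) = 7600 / 117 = 64.96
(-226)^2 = 51076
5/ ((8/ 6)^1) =15/ 4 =3.75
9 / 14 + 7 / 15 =233 / 210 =1.11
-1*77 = -77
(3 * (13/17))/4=39/68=0.57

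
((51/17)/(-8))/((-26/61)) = 183/208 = 0.88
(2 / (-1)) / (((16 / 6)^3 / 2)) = -27 / 128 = -0.21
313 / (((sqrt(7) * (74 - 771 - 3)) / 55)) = -3443 * sqrt(7) / 980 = -9.30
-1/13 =-0.08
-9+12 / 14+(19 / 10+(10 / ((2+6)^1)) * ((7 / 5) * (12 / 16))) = -2761 / 560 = -4.93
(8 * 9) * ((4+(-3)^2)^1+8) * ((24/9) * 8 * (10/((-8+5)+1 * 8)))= 64512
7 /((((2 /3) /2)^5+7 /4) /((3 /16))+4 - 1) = 5103 /9007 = 0.57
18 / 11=1.64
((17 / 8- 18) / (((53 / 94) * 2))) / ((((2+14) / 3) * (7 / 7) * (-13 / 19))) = 340233 / 88192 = 3.86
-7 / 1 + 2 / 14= -6.86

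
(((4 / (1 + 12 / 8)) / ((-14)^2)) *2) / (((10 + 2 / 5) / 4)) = 4 / 637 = 0.01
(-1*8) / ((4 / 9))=-18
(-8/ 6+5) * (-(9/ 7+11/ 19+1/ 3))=-9647/ 1197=-8.06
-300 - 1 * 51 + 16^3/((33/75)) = 98539/11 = 8958.09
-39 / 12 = -13 / 4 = -3.25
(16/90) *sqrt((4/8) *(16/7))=0.19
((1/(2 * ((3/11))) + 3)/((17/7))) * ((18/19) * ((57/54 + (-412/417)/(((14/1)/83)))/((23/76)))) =-4877858/163047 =-29.92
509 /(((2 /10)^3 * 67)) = 63625 /67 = 949.63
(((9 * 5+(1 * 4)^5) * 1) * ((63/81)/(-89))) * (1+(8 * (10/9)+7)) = -1137416/7209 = -157.78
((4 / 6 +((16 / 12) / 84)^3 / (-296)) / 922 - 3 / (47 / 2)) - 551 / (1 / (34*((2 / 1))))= -37468.13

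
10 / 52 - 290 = -289.81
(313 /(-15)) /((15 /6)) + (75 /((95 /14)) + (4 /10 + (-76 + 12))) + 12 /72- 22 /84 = -608368 /9975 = -60.99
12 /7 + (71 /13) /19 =2.00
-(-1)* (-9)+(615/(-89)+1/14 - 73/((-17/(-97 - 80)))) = -16435061/21182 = -775.90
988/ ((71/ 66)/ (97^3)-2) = -494.00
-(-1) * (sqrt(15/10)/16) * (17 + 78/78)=9 * sqrt(6)/16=1.38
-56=-56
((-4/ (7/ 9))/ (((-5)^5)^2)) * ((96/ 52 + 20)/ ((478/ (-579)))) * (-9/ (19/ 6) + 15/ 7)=-275265864/ 28248212890625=-0.00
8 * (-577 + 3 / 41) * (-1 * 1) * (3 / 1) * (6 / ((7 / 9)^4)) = 227018.42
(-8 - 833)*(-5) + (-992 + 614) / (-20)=42239 / 10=4223.90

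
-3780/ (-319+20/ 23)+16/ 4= 4304/ 271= 15.88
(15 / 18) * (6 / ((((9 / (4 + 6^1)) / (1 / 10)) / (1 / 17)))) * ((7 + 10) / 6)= 5 / 54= 0.09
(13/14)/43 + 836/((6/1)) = 251675/1806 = 139.35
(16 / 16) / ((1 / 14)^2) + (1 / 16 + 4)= 3201 / 16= 200.06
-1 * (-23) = 23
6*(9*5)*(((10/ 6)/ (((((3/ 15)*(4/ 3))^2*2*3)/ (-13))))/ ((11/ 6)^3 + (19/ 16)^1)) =-1865.55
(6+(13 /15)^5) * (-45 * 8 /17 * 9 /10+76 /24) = -103.12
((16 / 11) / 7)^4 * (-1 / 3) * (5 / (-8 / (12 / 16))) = 10240 / 35153041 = 0.00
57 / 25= 2.28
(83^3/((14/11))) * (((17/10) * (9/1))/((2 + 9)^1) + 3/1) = 39453303/20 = 1972665.15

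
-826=-826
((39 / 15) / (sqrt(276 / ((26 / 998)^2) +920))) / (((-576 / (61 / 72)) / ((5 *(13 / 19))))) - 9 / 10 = -9 / 10 - 134017 *sqrt(17219939) / 27137521787904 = -0.90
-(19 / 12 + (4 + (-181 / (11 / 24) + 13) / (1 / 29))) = 1461211 / 132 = 11069.78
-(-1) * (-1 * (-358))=358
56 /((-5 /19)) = -1064 /5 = -212.80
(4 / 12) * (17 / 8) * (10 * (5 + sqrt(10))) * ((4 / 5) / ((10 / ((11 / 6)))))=187 * sqrt(10) / 180 + 187 / 36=8.48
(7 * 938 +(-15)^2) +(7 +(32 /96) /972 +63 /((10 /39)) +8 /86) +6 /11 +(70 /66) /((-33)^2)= 5878199638243 /834457140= 7044.34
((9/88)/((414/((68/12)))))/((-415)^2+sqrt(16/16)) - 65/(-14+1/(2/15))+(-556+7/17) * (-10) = 197898916913569/35555713248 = 5565.88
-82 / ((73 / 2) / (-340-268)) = 1365.92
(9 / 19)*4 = 36 / 19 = 1.89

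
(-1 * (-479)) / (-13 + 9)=-479 / 4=-119.75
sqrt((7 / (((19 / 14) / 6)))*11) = 14*sqrt(627) / 19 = 18.45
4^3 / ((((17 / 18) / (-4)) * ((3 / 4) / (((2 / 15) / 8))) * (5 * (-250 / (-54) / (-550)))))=304128 / 2125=143.12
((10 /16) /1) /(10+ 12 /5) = 25 /496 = 0.05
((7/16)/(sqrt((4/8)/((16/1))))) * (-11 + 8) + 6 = 6 - 21 * sqrt(2)/4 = -1.42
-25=-25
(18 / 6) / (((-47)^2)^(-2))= 14639043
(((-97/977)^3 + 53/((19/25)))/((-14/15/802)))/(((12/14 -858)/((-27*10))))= -6689160488089863/354378436540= -18875.75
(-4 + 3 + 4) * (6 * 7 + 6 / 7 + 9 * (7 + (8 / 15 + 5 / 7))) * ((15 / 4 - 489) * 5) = -11931327 / 14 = -852237.64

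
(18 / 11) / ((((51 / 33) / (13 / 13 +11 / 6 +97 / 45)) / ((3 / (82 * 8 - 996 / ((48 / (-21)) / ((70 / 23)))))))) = 61962 / 7750385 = 0.01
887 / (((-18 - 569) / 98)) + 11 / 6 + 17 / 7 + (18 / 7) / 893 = -3166352971 / 22016022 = -143.82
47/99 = 0.47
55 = 55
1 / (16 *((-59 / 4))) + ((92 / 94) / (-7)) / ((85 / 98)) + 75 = 70555521 / 942820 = 74.83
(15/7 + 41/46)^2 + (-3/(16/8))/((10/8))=4150541/518420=8.01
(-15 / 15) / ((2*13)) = -1 / 26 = -0.04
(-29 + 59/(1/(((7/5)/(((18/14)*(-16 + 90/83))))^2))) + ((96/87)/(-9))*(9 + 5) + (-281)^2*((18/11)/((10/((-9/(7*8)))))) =-29204123009434379/13860695910600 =-2106.97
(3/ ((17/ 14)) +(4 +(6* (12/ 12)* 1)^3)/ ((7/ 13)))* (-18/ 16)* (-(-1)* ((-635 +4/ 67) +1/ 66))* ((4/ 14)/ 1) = 205999281069/ 2455684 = 83886.72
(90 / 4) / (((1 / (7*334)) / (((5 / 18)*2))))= 29225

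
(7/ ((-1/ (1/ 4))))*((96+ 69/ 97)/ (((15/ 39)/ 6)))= -2561013/ 970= -2640.22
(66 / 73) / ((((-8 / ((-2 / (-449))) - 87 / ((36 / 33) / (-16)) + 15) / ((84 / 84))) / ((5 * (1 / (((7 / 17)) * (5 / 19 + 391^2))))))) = -3553 / 24986123764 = -0.00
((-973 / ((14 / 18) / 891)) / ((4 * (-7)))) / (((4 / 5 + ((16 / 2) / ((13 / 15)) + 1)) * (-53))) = -24150555 / 354676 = -68.09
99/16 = 6.19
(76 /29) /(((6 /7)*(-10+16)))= 133 /261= 0.51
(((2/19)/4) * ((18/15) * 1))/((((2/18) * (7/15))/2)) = 162/133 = 1.22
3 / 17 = 0.18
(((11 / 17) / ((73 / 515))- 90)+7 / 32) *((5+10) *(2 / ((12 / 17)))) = -16920565 / 4672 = -3621.70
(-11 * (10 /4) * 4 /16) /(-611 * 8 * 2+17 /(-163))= 1793 /2549608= 0.00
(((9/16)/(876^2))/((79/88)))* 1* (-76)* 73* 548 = -28633/11534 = -2.48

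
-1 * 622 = -622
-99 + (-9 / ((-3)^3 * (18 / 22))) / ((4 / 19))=-10483 / 108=-97.06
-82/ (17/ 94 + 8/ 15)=-114.82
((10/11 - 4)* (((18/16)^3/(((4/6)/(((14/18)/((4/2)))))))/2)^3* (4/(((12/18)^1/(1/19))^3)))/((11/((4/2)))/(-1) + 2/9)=20331439842231/246278750512087040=0.00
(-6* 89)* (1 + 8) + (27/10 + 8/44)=-528343/110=-4803.12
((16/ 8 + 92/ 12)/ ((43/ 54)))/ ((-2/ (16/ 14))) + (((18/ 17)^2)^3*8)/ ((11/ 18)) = 919834152264/ 79919490959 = 11.51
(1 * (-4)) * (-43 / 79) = 172 / 79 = 2.18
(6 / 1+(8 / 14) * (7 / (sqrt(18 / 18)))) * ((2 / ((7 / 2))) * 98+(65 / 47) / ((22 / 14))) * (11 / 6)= 147035 / 141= 1042.80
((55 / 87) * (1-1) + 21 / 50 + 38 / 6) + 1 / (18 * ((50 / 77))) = 1231 / 180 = 6.84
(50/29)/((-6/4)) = -100/87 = -1.15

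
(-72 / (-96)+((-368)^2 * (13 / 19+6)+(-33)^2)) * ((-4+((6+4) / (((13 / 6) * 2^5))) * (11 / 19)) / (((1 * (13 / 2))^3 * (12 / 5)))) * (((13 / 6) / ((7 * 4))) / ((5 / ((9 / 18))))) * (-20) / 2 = 2665242452035 / 6395695488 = 416.72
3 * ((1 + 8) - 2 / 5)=129 / 5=25.80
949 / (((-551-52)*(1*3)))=-949 / 1809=-0.52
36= 36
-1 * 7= -7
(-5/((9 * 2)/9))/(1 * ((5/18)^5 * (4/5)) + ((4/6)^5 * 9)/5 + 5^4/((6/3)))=-5904900/738675497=-0.01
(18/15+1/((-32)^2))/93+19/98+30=704780021/23331840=30.21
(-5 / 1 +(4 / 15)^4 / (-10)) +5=-128 / 253125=-0.00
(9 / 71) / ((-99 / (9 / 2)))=-9 / 1562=-0.01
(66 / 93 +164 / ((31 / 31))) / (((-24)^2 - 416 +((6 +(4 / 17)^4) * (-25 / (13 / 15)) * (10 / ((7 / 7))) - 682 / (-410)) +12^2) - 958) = -1136511172290 / 16449739250527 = -0.07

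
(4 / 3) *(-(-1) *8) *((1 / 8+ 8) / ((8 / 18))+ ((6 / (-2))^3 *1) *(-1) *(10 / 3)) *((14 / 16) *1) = 8085 / 8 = 1010.62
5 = 5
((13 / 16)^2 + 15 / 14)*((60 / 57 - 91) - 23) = -3329519 / 17024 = -195.58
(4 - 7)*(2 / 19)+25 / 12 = 403 / 228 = 1.77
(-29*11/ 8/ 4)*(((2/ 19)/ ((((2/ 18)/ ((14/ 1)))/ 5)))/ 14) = -14355/ 304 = -47.22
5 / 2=2.50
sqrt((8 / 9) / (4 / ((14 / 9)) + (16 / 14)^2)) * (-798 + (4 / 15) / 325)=-382.07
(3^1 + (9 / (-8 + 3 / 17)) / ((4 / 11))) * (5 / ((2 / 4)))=-435 / 266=-1.64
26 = 26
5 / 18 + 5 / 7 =0.99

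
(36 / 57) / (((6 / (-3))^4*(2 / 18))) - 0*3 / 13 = 27 / 76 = 0.36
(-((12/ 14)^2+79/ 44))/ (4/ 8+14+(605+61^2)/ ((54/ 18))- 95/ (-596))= -812795/ 467943091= -0.00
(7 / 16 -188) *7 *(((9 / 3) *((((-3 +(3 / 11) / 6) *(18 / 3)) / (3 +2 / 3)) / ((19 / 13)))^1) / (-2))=-479274705 / 73568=-6514.72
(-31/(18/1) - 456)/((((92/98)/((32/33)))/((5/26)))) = -734020/8073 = -90.92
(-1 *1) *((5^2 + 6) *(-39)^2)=-47151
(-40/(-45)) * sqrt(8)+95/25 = 16 * sqrt(2)/9+19/5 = 6.31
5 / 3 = 1.67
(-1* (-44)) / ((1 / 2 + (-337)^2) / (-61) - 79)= -5368 / 236777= -0.02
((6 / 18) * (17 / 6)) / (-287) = -17 / 5166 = -0.00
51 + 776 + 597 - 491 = 933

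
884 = 884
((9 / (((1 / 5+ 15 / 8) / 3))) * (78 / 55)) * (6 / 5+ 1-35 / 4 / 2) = -183222 / 4565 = -40.14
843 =843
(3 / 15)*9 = 9 / 5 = 1.80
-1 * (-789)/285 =263/95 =2.77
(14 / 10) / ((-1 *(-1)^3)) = 1.40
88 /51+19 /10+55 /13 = 52087 /6630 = 7.86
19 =19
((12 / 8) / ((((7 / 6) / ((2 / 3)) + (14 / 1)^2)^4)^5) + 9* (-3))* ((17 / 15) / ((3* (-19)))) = 1406763529865150055307222070078596676806053736038317848198457 / 2620441869356652063807570522695425182285786371069177474868285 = 0.54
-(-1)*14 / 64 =7 / 32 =0.22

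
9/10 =0.90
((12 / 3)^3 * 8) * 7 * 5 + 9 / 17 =304649 / 17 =17920.53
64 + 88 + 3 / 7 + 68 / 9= 10079 / 63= 159.98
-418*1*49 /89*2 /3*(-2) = 81928 /267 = 306.85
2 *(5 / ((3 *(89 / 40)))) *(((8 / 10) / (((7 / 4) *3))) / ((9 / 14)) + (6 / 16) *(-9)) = -4.70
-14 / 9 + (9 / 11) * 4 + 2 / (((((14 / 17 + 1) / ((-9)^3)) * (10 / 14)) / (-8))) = 8956.66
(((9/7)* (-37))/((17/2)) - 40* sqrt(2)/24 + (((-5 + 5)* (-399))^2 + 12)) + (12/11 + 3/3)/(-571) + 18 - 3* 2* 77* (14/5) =-1271.56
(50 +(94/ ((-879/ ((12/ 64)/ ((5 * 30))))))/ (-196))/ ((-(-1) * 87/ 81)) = 31011120423/ 666164800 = 46.55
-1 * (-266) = 266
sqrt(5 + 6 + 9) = 2 * sqrt(5) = 4.47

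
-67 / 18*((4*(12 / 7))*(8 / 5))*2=-8576 / 105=-81.68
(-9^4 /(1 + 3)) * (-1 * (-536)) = -879174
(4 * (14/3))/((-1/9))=-168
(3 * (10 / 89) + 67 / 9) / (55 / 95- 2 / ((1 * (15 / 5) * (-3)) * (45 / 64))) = 5329215 / 612943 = 8.69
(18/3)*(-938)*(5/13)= -28140/13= -2164.62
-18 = -18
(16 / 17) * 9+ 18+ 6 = 552 / 17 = 32.47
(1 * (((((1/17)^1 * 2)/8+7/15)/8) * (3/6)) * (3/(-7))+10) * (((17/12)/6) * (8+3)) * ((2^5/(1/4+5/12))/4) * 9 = 12550197/4480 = 2801.38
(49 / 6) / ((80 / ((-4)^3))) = -98 / 15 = -6.53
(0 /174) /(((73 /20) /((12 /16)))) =0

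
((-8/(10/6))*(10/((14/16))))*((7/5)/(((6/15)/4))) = -768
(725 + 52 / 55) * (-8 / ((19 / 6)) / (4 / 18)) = -8624232 / 1045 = -8252.85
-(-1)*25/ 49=25/ 49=0.51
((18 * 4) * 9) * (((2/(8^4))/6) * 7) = 189/512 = 0.37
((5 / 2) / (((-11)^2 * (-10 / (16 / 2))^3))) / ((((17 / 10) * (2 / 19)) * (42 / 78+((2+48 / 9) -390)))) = 23712 / 153277355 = 0.00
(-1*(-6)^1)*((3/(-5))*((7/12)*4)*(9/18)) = -21/5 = -4.20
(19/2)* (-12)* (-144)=16416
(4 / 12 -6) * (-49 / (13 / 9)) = 2499 / 13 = 192.23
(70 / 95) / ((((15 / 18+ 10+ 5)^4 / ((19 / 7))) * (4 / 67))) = 43416 / 81450625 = 0.00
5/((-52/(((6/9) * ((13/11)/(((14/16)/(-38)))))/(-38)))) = -0.09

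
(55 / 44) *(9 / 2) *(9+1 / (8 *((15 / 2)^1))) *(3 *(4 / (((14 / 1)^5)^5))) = 4869 / 359990366446786984916121812992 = 0.00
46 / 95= 0.48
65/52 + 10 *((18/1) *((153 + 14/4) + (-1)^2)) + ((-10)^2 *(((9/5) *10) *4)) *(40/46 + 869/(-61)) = -381382385/5612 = -67958.37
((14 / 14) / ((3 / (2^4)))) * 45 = 240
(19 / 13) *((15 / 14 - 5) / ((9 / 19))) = -12.12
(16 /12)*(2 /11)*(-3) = -8 /11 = -0.73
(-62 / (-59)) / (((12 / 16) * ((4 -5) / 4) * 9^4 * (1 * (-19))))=992 / 22064643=0.00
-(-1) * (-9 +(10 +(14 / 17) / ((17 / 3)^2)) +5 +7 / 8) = 271223 / 39304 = 6.90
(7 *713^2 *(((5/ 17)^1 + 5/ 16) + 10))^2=105401267722157922025/ 73984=1424649488026572.26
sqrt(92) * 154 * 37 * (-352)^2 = 1412009984 * sqrt(23) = 6771761992.50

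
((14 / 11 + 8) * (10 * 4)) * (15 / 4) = 15300 / 11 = 1390.91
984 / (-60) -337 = -1767 / 5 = -353.40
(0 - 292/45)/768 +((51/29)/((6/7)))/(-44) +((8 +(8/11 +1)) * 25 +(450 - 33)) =1819414913/2756160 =660.13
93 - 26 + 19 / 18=1225 / 18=68.06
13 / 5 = 2.60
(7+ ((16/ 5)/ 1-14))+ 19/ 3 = 38/ 15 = 2.53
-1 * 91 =-91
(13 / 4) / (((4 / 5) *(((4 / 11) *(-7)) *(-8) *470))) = 143 / 336896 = 0.00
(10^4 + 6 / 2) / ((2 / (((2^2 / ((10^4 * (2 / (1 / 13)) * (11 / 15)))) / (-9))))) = -0.01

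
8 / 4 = 2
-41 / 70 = -0.59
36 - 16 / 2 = 28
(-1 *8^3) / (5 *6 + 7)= -13.84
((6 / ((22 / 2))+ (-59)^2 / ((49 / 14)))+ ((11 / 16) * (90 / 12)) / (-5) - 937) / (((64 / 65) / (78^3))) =542343829365 / 19712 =27513384.20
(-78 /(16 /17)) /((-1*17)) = 39 /8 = 4.88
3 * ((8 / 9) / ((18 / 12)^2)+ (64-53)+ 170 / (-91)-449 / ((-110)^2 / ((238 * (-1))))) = 818689051 / 14864850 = 55.08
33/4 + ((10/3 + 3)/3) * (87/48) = 1739/144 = 12.08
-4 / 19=-0.21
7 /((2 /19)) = 66.50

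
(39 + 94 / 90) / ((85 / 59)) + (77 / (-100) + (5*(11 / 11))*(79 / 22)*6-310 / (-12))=1589803 / 9900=160.59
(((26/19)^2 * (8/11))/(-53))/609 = -5408/128171967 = -0.00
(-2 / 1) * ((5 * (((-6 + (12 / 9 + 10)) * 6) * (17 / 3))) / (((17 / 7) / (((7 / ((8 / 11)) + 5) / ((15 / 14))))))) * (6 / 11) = -61152 / 11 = -5559.27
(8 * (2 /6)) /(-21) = -8 /63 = -0.13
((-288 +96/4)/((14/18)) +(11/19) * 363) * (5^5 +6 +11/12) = -30769739/76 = -404864.99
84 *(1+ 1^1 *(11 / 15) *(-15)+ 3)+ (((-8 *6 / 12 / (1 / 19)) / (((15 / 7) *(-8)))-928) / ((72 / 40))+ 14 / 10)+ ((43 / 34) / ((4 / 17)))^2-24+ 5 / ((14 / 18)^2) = -459996161 / 423360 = -1086.54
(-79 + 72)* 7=-49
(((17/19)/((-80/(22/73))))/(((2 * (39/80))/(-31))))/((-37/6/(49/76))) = -284053/25351586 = -0.01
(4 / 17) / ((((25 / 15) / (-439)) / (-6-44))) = 52680 / 17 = 3098.82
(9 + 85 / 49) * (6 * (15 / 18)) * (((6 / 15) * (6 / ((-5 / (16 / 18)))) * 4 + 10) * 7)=327172 / 105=3115.92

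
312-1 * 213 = 99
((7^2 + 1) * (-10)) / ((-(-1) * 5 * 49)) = -100 / 49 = -2.04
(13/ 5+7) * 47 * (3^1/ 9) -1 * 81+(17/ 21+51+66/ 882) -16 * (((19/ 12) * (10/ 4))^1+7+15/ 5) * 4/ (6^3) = 2324813/ 19845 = 117.15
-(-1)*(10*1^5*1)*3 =30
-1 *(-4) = 4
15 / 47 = 0.32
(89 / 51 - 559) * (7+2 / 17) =-3438820 / 867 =-3966.34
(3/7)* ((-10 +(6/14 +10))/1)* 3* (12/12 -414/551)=3699/26999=0.14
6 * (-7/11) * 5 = -210/11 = -19.09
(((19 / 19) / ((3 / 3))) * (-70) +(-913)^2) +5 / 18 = 15002987 / 18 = 833499.28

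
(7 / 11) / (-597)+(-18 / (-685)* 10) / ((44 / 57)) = 305302 / 899679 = 0.34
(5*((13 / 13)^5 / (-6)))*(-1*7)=35 / 6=5.83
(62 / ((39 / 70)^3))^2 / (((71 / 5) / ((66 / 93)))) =1604732360000000 / 249830807031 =6423.28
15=15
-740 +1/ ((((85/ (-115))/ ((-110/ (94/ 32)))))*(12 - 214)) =-59737500/ 80699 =-740.25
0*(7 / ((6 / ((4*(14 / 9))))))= 0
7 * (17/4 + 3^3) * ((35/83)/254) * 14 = 214375/42164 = 5.08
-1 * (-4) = 4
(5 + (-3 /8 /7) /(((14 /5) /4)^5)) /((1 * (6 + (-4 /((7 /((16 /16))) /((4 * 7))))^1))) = -0.47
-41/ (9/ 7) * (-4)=1148/ 9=127.56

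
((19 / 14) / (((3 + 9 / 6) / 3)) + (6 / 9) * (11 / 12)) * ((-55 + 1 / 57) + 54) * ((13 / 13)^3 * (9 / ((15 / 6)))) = -1528 / 285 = -5.36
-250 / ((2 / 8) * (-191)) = 1000 / 191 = 5.24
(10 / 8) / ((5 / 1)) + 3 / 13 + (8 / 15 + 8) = 7031 / 780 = 9.01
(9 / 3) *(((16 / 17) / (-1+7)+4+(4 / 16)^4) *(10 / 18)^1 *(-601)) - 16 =-163867303 / 39168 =-4183.70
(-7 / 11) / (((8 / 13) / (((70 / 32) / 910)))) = -7 / 2816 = -0.00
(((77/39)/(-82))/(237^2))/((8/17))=-1309/1437027696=-0.00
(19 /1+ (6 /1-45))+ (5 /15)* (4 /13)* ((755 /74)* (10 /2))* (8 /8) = -21310 /1443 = -14.77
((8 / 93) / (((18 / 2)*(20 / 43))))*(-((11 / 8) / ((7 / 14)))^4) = -629563 / 535680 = -1.18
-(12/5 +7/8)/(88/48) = -393/220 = -1.79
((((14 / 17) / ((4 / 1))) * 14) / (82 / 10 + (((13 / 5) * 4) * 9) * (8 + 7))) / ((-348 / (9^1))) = -735 / 13924292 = -0.00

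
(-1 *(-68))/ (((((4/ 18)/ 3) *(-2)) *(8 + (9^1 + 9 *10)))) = -459/ 107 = -4.29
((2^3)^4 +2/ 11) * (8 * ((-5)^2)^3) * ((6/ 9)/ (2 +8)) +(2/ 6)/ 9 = 34134848.52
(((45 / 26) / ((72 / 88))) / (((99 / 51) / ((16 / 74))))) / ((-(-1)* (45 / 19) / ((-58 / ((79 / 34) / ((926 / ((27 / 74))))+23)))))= -4718570048 / 18809353251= -0.25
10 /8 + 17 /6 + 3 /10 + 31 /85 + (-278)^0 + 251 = 261883 /1020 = 256.75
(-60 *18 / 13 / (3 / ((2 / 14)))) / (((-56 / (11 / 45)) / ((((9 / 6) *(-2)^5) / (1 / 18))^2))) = 8211456 / 637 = 12890.83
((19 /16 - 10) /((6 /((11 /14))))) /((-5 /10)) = 517 /224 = 2.31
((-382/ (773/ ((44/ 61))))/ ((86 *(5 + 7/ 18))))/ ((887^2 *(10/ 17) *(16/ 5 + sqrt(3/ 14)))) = -26183808/ 49361396900552693 + 584460 *sqrt(42)/ 49361396900552693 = -0.00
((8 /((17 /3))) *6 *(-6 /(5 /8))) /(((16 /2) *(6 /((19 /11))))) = -2736 /935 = -2.93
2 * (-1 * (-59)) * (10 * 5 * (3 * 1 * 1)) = 17700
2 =2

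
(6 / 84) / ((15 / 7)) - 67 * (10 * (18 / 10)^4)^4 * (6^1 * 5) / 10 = -35755877564036295811 / 1464843750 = -24409345750.38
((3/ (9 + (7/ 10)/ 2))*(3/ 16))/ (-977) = -45/ 730796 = -0.00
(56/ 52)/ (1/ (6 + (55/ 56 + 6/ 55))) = 21841/ 2860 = 7.64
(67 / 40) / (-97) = -67 / 3880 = -0.02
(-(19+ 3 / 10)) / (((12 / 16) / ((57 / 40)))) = -3667 / 100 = -36.67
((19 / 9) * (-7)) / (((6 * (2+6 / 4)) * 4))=-19 / 108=-0.18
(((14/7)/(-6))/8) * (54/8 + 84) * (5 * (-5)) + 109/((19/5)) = 123.22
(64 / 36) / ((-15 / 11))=-176 / 135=-1.30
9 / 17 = 0.53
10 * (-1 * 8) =-80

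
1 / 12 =0.08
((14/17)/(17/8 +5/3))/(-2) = -24/221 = -0.11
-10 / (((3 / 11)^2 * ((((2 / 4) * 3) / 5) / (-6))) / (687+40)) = 17593400 / 9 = 1954822.22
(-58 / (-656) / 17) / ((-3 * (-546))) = 29 / 9133488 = 0.00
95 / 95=1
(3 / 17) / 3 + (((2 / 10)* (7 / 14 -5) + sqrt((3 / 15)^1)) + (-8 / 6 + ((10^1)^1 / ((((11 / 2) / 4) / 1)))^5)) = sqrt(5) / 5 + 1670989394441 / 82136010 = 20344.62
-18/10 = -9/5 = -1.80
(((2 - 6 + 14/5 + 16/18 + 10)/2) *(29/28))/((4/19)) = 60059/2520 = 23.83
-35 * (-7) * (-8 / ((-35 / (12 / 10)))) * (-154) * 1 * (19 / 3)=-327712 / 5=-65542.40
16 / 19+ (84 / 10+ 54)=6008 / 95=63.24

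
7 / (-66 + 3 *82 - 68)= 1 / 16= 0.06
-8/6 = -4/3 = -1.33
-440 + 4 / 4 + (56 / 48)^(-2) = -21475 / 49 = -438.27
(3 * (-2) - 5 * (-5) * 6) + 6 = 150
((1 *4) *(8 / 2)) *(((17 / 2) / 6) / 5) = 68 / 15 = 4.53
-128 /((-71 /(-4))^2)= -2048 /5041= -0.41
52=52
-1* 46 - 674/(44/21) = -8089/22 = -367.68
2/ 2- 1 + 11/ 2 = 11/ 2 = 5.50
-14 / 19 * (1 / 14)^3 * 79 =-79 / 3724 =-0.02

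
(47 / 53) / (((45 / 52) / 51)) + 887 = 746713 / 795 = 939.26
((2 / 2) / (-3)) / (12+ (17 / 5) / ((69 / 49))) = -115 / 4973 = -0.02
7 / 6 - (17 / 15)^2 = -53 / 450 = -0.12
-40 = -40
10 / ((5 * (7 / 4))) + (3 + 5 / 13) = 412 / 91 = 4.53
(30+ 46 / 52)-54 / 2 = 101 / 26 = 3.88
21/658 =0.03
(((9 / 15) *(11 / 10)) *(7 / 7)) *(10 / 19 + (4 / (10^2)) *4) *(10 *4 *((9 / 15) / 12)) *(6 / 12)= 5379 / 11875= 0.45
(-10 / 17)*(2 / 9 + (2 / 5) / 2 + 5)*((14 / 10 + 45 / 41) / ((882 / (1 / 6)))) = -62464 / 41495895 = -0.00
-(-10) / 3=10 / 3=3.33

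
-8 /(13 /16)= -128 /13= -9.85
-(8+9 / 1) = -17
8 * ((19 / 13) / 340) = 38 / 1105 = 0.03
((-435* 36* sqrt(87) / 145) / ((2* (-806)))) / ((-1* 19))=-27* sqrt(87) / 7657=-0.03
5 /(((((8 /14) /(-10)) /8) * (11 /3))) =-2100 /11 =-190.91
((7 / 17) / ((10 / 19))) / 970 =133 / 164900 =0.00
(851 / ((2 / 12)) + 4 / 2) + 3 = 5111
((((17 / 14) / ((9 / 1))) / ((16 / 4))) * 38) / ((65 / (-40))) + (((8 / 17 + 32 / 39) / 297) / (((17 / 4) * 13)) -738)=-225050783156 / 304621317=-738.79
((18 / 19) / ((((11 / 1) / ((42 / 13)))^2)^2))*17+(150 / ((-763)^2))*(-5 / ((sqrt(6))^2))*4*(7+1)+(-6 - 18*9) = -776540232926877304 / 4625373700758811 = -167.89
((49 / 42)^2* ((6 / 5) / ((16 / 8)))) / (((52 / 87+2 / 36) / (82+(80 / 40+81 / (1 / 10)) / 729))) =8609839 / 82863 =103.90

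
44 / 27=1.63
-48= -48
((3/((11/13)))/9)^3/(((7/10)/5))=109850/251559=0.44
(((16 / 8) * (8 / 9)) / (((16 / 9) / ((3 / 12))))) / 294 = 0.00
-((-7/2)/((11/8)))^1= 28/11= 2.55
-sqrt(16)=-4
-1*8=-8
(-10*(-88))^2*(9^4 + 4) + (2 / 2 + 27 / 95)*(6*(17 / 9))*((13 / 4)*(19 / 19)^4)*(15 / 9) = 869353069481 / 171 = 5083936078.84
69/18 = 23/6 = 3.83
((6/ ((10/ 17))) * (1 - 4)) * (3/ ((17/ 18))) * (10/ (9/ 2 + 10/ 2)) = -1944/ 19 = -102.32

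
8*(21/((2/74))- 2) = 6200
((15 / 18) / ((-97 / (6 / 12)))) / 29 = -5 / 33756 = -0.00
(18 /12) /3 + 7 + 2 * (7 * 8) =239 /2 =119.50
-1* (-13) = 13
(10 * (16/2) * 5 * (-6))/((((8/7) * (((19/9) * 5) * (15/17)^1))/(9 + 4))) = -55692/19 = -2931.16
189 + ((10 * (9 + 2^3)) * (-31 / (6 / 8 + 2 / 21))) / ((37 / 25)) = -10570497 / 2627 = -4023.79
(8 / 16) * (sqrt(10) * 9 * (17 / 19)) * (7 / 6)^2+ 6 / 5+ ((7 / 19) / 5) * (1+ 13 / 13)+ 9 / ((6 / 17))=833 * sqrt(10) / 152+ 5101 / 190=44.18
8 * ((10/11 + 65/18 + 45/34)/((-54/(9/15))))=-7868/15147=-0.52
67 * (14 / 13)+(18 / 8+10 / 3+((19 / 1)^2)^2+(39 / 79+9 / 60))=130399.38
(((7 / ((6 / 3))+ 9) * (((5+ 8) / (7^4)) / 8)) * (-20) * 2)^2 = 2640625 / 23059204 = 0.11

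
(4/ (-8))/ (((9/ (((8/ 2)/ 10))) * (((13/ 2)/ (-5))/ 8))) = 16/ 117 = 0.14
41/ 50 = 0.82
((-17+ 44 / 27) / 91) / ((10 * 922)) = -0.00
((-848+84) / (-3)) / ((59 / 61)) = 46604 / 177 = 263.30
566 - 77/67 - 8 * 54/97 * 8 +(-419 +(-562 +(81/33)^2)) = -350531055/786379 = -445.75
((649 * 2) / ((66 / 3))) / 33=59 / 33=1.79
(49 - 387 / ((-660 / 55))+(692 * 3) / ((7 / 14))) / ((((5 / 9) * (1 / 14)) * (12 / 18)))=160016.85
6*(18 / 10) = 54 / 5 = 10.80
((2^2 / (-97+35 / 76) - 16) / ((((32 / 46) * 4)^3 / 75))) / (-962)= 72962325 / 1256972288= 0.06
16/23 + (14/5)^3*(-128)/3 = -8072336/8625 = -935.92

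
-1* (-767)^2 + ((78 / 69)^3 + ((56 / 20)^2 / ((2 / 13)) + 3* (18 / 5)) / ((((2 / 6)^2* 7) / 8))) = -1251243989169 / 2129225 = -587652.31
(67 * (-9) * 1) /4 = -603 /4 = -150.75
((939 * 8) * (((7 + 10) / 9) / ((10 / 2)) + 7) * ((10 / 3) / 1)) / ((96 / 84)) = 1454824 / 9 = 161647.11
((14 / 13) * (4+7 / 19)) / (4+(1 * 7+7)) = 0.26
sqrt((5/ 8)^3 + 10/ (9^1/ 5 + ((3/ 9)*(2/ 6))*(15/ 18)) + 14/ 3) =sqrt(24533129418)/ 49056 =3.19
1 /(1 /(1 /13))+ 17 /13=18 /13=1.38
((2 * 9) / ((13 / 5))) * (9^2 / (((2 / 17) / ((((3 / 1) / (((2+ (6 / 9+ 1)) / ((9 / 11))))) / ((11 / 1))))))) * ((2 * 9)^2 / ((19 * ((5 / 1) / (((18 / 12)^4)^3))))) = 43211719081593 / 336647168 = 128359.07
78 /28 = 39 /14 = 2.79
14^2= 196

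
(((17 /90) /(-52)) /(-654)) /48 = 17 /146914560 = 0.00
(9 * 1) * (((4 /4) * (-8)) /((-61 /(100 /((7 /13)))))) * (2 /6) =31200 /427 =73.07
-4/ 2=-2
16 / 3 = 5.33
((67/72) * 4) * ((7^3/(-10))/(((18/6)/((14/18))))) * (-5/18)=160867/17496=9.19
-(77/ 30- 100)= 2923/ 30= 97.43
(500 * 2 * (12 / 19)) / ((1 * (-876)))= -1000 / 1387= -0.72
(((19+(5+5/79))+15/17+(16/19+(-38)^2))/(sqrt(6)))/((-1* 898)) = -18752287* sqrt(6)/68742798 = -0.67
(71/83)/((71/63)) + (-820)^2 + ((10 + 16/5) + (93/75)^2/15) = 523222191638/778125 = 672414.06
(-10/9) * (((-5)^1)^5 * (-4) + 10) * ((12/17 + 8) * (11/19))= -22629200/323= -70059.44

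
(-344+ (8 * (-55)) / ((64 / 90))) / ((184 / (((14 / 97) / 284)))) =-0.00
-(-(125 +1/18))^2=-5067001/324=-15638.89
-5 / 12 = -0.42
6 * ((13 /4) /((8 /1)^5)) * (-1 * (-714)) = 13923 /32768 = 0.42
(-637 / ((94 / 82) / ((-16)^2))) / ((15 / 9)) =-20057856 / 235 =-85352.58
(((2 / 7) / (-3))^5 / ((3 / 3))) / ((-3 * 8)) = 4 / 12252303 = 0.00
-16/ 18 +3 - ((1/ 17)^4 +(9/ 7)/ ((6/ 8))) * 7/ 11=8435558/ 8268579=1.02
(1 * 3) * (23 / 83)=69 / 83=0.83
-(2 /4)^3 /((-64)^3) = 1 /2097152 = 0.00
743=743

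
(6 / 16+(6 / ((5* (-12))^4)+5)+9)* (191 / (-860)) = -5930550191 / 1857600000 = -3.19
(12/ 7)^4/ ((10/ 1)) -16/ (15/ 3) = -28048/ 12005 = -2.34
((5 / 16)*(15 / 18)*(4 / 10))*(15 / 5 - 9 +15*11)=265 / 16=16.56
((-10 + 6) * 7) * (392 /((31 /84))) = -921984 /31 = -29741.42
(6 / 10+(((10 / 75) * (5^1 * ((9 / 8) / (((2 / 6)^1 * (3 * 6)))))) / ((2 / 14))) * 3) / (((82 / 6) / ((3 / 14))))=1161 / 22960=0.05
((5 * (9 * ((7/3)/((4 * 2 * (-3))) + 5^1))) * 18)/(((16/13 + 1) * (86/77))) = 15900885/9976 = 1593.91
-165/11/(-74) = 15/74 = 0.20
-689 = -689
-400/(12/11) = -1100/3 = -366.67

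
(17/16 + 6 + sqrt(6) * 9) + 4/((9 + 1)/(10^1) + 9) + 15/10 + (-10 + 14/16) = -13/80 + 9 * sqrt(6) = 21.88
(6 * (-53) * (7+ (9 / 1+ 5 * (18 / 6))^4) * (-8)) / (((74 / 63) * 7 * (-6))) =-17109242.27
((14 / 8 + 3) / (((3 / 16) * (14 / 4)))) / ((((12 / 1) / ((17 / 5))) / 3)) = 6.15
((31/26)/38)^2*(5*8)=4805/122018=0.04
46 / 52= 23 / 26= 0.88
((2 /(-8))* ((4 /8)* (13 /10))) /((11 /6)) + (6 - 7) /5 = -127 /440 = -0.29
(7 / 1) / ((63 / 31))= 31 / 9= 3.44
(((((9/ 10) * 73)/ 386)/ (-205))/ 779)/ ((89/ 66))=-21681/ 27430810150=-0.00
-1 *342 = -342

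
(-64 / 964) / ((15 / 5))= -16 / 723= -0.02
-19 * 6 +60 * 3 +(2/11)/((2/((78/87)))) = 21080/319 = 66.08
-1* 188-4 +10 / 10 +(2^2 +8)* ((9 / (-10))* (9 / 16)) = -7883 / 40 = -197.08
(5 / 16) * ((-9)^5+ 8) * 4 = -295205 / 4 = -73801.25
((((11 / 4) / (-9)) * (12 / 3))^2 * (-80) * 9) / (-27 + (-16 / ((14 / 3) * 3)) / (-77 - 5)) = 555632 / 13941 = 39.86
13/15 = 0.87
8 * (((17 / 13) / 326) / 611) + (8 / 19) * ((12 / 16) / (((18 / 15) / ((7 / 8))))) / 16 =45480191 / 3148732288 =0.01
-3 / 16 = -0.19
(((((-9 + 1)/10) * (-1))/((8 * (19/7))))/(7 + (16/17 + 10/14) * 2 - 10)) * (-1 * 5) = -833/1406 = -0.59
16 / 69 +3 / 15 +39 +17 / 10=41.13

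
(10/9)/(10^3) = 1/900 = 0.00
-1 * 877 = -877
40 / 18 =20 / 9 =2.22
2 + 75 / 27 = 43 / 9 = 4.78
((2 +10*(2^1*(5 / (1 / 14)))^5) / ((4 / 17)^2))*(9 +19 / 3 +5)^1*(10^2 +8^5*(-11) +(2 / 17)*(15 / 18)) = -5124849463782849719491 / 72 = -71178464774761801659.60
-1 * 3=-3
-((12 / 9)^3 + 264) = -7192 / 27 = -266.37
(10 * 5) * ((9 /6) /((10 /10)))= 75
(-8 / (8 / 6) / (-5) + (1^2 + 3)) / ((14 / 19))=247 / 35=7.06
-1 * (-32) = 32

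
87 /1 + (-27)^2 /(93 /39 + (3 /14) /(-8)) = 1360095 /3433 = 396.18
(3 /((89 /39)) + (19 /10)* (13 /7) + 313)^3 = 7764309233424190747 /241804367000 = 32109880.11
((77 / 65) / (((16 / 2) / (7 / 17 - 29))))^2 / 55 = 31827411 / 97682000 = 0.33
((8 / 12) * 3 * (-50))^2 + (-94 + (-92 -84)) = 9730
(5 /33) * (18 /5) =6 /11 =0.55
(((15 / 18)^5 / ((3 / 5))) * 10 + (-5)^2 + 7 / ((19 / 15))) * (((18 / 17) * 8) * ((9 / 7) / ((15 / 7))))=1649899 / 8721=189.19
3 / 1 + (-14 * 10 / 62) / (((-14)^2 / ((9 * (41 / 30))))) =2481 / 868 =2.86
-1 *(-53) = 53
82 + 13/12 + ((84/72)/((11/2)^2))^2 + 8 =48008623/527076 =91.08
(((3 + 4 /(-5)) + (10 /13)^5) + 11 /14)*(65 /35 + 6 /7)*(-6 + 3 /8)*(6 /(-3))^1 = 14466640527 /145546856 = 99.40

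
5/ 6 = 0.83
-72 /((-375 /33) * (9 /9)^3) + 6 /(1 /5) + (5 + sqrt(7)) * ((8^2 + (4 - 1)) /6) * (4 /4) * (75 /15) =335 * sqrt(7) /6 + 236627 /750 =463.22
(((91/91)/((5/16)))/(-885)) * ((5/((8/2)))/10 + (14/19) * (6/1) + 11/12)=-4982/252225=-0.02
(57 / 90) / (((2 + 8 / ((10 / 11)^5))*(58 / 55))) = 653125 / 16186437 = 0.04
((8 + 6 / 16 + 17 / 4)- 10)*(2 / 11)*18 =189 / 22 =8.59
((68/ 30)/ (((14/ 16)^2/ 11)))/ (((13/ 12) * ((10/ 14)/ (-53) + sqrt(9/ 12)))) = 20297728/ 37566893 + 537889792 * sqrt(3)/ 26833495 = 35.26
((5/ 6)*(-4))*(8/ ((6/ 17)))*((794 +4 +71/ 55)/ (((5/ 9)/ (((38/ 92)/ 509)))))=-56797612/ 643885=-88.21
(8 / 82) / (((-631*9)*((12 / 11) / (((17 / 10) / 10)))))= -187 / 69851700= -0.00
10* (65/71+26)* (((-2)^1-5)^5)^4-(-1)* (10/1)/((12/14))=4574490626842096019815/213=21476481816160075210.40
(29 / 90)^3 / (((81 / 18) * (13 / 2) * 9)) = 24389 / 191909250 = 0.00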